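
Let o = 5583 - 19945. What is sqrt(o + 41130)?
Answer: 4*sqrt(1673) ≈ 163.61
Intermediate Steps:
o = -14362
sqrt(o + 41130) = sqrt(-14362 + 41130) = sqrt(26768) = 4*sqrt(1673)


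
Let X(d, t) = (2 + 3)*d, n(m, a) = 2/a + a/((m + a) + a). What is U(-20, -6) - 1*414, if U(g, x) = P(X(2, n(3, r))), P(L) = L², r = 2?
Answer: -314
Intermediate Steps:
n(m, a) = 2/a + a/(m + 2*a) (n(m, a) = 2/a + a/((a + m) + a) = 2/a + a/(m + 2*a))
X(d, t) = 5*d
U(g, x) = 100 (U(g, x) = (5*2)² = 10² = 100)
U(-20, -6) - 1*414 = 100 - 1*414 = 100 - 414 = -314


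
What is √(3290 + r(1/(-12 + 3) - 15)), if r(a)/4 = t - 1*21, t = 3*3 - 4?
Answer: √3226 ≈ 56.798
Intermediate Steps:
t = 5 (t = 9 - 4 = 5)
r(a) = -64 (r(a) = 4*(5 - 1*21) = 4*(5 - 21) = 4*(-16) = -64)
√(3290 + r(1/(-12 + 3) - 15)) = √(3290 - 64) = √3226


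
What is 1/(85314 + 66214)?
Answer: 1/151528 ≈ 6.5994e-6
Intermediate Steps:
1/(85314 + 66214) = 1/151528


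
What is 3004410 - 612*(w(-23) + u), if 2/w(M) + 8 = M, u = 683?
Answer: 80180058/31 ≈ 2.5865e+6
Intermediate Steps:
w(M) = 2/(-8 + M)
3004410 - 612*(w(-23) + u) = 3004410 - 612*(2/(-8 - 23) + 683) = 3004410 - 612*(2/(-31) + 683) = 3004410 - 612*(2*(-1/31) + 683) = 3004410 - 612*(-2/31 + 683) = 3004410 - 612*21171/31 = 3004410 - 1*12956652/31 = 3004410 - 12956652/31 = 80180058/31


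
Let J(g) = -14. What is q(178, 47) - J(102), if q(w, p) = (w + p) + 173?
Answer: 412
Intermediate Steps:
q(w, p) = 173 + p + w (q(w, p) = (p + w) + 173 = 173 + p + w)
q(178, 47) - J(102) = (173 + 47 + 178) - 1*(-14) = 398 + 14 = 412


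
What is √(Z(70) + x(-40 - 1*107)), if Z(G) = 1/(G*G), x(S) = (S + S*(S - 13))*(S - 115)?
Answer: I*√30006257399/70 ≈ 2474.6*I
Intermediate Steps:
x(S) = (-115 + S)*(S + S*(-13 + S)) (x(S) = (S + S*(-13 + S))*(-115 + S) = (-115 + S)*(S + S*(-13 + S)))
Z(G) = G⁻²
√(Z(70) + x(-40 - 1*107)) = √(70⁻² + (-40 - 1*107)*(1380 + (-40 - 1*107)² - 127*(-40 - 1*107))) = √(1/4900 + (-40 - 107)*(1380 + (-40 - 107)² - 127*(-40 - 107))) = √(1/4900 - 147*(1380 + (-147)² - 127*(-147))) = √(1/4900 - 147*(1380 + 21609 + 18669)) = √(1/4900 - 147*41658) = √(1/4900 - 6123726) = √(-30006257399/4900) = I*√30006257399/70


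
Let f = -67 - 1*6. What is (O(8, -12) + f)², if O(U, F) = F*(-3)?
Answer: 1369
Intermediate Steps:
f = -73 (f = -67 - 6 = -73)
O(U, F) = -3*F
(O(8, -12) + f)² = (-3*(-12) - 73)² = (36 - 73)² = (-37)² = 1369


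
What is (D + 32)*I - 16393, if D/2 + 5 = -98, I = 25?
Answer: -20743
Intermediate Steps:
D = -206 (D = -10 + 2*(-98) = -10 - 196 = -206)
(D + 32)*I - 16393 = (-206 + 32)*25 - 16393 = -174*25 - 16393 = -4350 - 16393 = -20743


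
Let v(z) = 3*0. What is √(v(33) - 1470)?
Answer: 7*I*√30 ≈ 38.341*I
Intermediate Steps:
v(z) = 0
√(v(33) - 1470) = √(0 - 1470) = √(-1470) = 7*I*√30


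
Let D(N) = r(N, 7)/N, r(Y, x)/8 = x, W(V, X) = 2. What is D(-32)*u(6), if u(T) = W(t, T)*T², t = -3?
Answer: -126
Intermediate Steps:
r(Y, x) = 8*x
D(N) = 56/N (D(N) = (8*7)/N = 56/N)
u(T) = 2*T²
D(-32)*u(6) = (56/(-32))*(2*6²) = (56*(-1/32))*(2*36) = -7/4*72 = -126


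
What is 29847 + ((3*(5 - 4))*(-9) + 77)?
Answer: 29897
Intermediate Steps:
29847 + ((3*(5 - 4))*(-9) + 77) = 29847 + ((3*1)*(-9) + 77) = 29847 + (3*(-9) + 77) = 29847 + (-27 + 77) = 29847 + 50 = 29897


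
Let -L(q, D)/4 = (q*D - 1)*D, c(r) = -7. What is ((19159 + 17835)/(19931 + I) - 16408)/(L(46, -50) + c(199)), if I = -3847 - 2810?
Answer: 9898309/277672169 ≈ 0.035647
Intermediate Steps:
I = -6657
L(q, D) = -4*D*(-1 + D*q) (L(q, D) = -4*(q*D - 1)*D = -4*(D*q - 1)*D = -4*(-1 + D*q)*D = -4*D*(-1 + D*q))
((19159 + 17835)/(19931 + I) - 16408)/(L(46, -50) + c(199)) = ((19159 + 17835)/(19931 - 6657) - 16408)/(4*(-50)*(1 - 1*(-50)*46) - 7) = (36994/13274 - 16408)/(4*(-50)*(1 + 2300) - 7) = (36994*(1/13274) - 16408)/(4*(-50)*2301 - 7) = (18497/6637 - 16408)/(-460200 - 7) = -108881399/6637/(-460207) = -108881399/6637*(-1/460207) = 9898309/277672169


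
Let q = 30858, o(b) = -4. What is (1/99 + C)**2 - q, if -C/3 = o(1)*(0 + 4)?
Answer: -279848249/9801 ≈ -28553.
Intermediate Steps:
C = 48 (C = -(-12)*(0 + 4) = -(-12)*4 = -3*(-16) = 48)
(1/99 + C)**2 - q = (1/99 + 48)**2 - 1*30858 = (1/99 + 48)**2 - 30858 = (4753/99)**2 - 30858 = 22591009/9801 - 30858 = -279848249/9801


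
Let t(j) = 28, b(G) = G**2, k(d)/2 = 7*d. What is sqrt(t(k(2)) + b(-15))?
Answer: sqrt(253) ≈ 15.906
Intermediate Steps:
k(d) = 14*d (k(d) = 2*(7*d) = 14*d)
sqrt(t(k(2)) + b(-15)) = sqrt(28 + (-15)**2) = sqrt(28 + 225) = sqrt(253)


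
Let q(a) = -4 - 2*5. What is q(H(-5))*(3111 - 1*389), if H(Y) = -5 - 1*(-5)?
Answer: -38108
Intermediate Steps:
H(Y) = 0 (H(Y) = -5 + 5 = 0)
q(a) = -14 (q(a) = -4 - 10 = -14)
q(H(-5))*(3111 - 1*389) = -14*(3111 - 1*389) = -14*(3111 - 389) = -14*2722 = -38108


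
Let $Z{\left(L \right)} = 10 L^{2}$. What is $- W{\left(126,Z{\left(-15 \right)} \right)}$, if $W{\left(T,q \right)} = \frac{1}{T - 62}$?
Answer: $- \frac{1}{64} \approx -0.015625$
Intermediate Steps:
$W{\left(T,q \right)} = \frac{1}{-62 + T}$
$- W{\left(126,Z{\left(-15 \right)} \right)} = - \frac{1}{-62 + 126} = - \frac{1}{64}$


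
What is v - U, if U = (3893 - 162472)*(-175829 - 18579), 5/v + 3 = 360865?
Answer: -11125024064131979/360862 ≈ -3.0829e+10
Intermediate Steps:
v = 5/360862 (v = 5/(-3 + 360865) = 5/360862 ≈ 1.3856e-5)
U = 30829026232 (U = -158579*(-194408) = 30829026232)
v - U = 5/360862 - 1*30829026232 = 5/360862 - 30829026232 = -11125024064131979/360862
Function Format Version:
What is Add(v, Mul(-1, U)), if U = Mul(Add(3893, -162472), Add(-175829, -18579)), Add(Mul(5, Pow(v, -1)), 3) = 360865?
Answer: Rational(-11125024064131979, 360862) ≈ -3.0829e+10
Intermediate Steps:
v = Rational(5, 360862) (v = Mul(5, Pow(Add(-3, 360865), -1)) = Mul(5, Pow(360862, -1)) = Mul(5, Rational(1, 360862)) = Rational(5, 360862) ≈ 1.3856e-5)
U = 30829026232 (U = Mul(-158579, -194408) = 30829026232)
Add(v, Mul(-1, U)) = Add(Rational(5, 360862), Mul(-1, 30829026232)) = Add(Rational(5, 360862), -30829026232) = Rational(-11125024064131979, 360862)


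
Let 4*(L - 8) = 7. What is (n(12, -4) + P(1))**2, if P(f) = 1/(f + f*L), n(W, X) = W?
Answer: 270400/1849 ≈ 146.24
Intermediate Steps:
L = 39/4 (L = 8 + (1/4)*7 = 8 + 7/4 = 39/4 ≈ 9.7500)
P(f) = 4/(43*f) (P(f) = 1/(f + f*(39/4)) = 1/(f + 39*f/4) = 1/(43*f/4) = 4/(43*f))
(n(12, -4) + P(1))**2 = (12 + (4/43)/1)**2 = (12 + (4/43)*1)**2 = (12 + 4/43)**2 = (520/43)**2 = 270400/1849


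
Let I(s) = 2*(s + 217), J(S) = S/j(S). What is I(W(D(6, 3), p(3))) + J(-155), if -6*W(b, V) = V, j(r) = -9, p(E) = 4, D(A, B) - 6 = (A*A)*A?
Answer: 4049/9 ≈ 449.89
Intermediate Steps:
D(A, B) = 6 + A³ (D(A, B) = 6 + (A*A)*A = 6 + A²*A = 6 + A³)
W(b, V) = -V/6
J(S) = -S/9 (J(S) = S/(-9) = S*(-⅑) = -S/9)
I(s) = 434 + 2*s (I(s) = 2*(217 + s) = 434 + 2*s)
I(W(D(6, 3), p(3))) + J(-155) = (434 + 2*(-⅙*4)) - ⅑*(-155) = (434 + 2*(-⅔)) + 155/9 = (434 - 4/3) + 155/9 = 1298/3 + 155/9 = 4049/9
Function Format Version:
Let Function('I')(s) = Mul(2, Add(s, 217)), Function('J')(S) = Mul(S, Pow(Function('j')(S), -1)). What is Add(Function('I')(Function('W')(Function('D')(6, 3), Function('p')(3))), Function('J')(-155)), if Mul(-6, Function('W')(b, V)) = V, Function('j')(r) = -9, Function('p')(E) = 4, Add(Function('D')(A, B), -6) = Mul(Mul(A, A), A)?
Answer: Rational(4049, 9) ≈ 449.89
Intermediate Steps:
Function('D')(A, B) = Add(6, Pow(A, 3)) (Function('D')(A, B) = Add(6, Mul(Mul(A, A), A)) = Add(6, Mul(Pow(A, 2), A)) = Add(6, Pow(A, 3)))
Function('W')(b, V) = Mul(Rational(-1, 6), V)
Function('J')(S) = Mul(Rational(-1, 9), S) (Function('J')(S) = Mul(S, Pow(-9, -1)) = Mul(S, Rational(-1, 9)) = Mul(Rational(-1, 9), S))
Function('I')(s) = Add(434, Mul(2, s)) (Function('I')(s) = Mul(2, Add(217, s)) = Add(434, Mul(2, s)))
Add(Function('I')(Function('W')(Function('D')(6, 3), Function('p')(3))), Function('J')(-155)) = Add(Add(434, Mul(2, Mul(Rational(-1, 6), 4))), Mul(Rational(-1, 9), -155)) = Add(Add(434, Mul(2, Rational(-2, 3))), Rational(155, 9)) = Add(Add(434, Rational(-4, 3)), Rational(155, 9)) = Add(Rational(1298, 3), Rational(155, 9)) = Rational(4049, 9)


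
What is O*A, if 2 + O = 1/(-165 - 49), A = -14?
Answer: 3003/107 ≈ 28.065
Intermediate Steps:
O = -429/214 (O = -2 + 1/(-165 - 49) = -2 + 1/(-214) = -2 - 1/214 = -429/214 ≈ -2.0047)
O*A = -429/214*(-14) = 3003/107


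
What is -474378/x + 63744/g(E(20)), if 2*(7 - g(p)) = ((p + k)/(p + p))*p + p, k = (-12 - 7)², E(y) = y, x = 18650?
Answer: -823622159/1221575 ≈ -674.23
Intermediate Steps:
k = 361 (k = (-19)² = 361)
g(p) = -333/4 - 3*p/4 (g(p) = 7 - (((p + 361)/(p + p))*p + p)/2 = 7 - (((361 + p)/((2*p)))*p + p)/2 = 7 - (((361 + p)*(1/(2*p)))*p + p)/2 = 7 - (((361 + p)/(2*p))*p + p)/2 = 7 - ((361/2 + p/2) + p)/2 = 7 - (361/2 + 3*p/2)/2 = 7 + (-361/4 - 3*p/4) = -333/4 - 3*p/4)
-474378/x + 63744/g(E(20)) = -474378/18650 + 63744/(-333/4 - ¾*20) = -474378*1/18650 + 63744/(-333/4 - 15) = -237189/9325 + 63744/(-393/4) = -237189/9325 + 63744*(-4/393) = -237189/9325 - 84992/131 = -823622159/1221575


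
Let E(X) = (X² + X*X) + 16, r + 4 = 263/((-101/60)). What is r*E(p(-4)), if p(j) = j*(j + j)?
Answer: -33403776/101 ≈ -3.3073e+5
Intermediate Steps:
p(j) = 2*j² (p(j) = j*(2*j) = 2*j²)
r = -16184/101 (r = -4 + 263/((-101/60)) = -4 + 263/((-101*1/60)) = -4 + 263/(-101/60) = -4 + 263*(-60/101) = -4 - 15780/101 = -16184/101 ≈ -160.24)
E(X) = 16 + 2*X² (E(X) = (X² + X²) + 16 = 2*X² + 16 = 16 + 2*X²)
r*E(p(-4)) = -16184*(16 + 2*(2*(-4)²)²)/101 = -16184*(16 + 2*(2*16)²)/101 = -16184*(16 + 2*32²)/101 = -16184*(16 + 2*1024)/101 = -16184*(16 + 2048)/101 = -16184/101*2064 = -33403776/101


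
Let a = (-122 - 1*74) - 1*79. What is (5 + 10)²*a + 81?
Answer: -61794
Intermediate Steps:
a = -275 (a = (-122 - 74) - 79 = -196 - 79 = -275)
(5 + 10)²*a + 81 = (5 + 10)²*(-275) + 81 = 15²*(-275) + 81 = 225*(-275) + 81 = -61875 + 81 = -61794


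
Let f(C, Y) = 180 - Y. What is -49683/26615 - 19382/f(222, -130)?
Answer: -53125366/825065 ≈ -64.389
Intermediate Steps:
-49683/26615 - 19382/f(222, -130) = -49683/26615 - 19382/(180 - 1*(-130)) = -49683*1/26615 - 19382/(180 + 130) = -49683/26615 - 19382/310 = -49683/26615 - 19382*1/310 = -49683/26615 - 9691/155 = -53125366/825065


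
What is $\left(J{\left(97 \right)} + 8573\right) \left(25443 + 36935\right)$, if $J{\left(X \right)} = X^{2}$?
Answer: $1121681196$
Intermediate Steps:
$\left(J{\left(97 \right)} + 8573\right) \left(25443 + 36935\right) = \left(97^{2} + 8573\right) \left(25443 + 36935\right) = \left(9409 + 8573\right) 62378 = 17982 \cdot 62378 = 1121681196$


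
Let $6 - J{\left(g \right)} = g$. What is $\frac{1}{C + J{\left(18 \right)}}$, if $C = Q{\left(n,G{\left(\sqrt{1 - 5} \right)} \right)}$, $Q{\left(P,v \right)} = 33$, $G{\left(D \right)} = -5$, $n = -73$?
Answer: $\frac{1}{21} \approx 0.047619$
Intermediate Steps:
$C = 33$
$J{\left(g \right)} = 6 - g$
$\frac{1}{C + J{\left(18 \right)}} = \frac{1}{33 + \left(6 - 18\right)} = \frac{1}{33 - 12} = \frac{1}{21}$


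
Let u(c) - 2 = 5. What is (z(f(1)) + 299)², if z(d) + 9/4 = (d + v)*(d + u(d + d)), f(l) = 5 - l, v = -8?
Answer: 1022121/16 ≈ 63883.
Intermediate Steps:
u(c) = 7 (u(c) = 2 + 5 = 7)
z(d) = -9/4 + (-8 + d)*(7 + d) (z(d) = -9/4 + (d - 8)*(d + 7) = -9/4 + (-8 + d)*(7 + d))
(z(f(1)) + 299)² = ((-233/4 + (5 - 1*1)² - (5 - 1*1)) + 299)² = ((-233/4 + (5 - 1)² - (5 - 1)) + 299)² = ((-233/4 + 4² - 1*4) + 299)² = ((-233/4 + 16 - 4) + 299)² = (-185/4 + 299)² = (1011/4)² = 1022121/16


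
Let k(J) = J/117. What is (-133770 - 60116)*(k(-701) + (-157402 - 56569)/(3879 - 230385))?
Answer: 617416575017/630981 ≈ 9.7850e+5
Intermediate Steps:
k(J) = J/117 (k(J) = J*(1/117) = J/117)
(-133770 - 60116)*(k(-701) + (-157402 - 56569)/(3879 - 230385)) = (-133770 - 60116)*((1/117)*(-701) + (-157402 - 56569)/(3879 - 230385)) = -193886*(-701/117 - 213971/(-226506)) = -193886*(-701/117 - 213971*(-1/226506)) = -193886*(-701/117 + 213971/226506) = -193886*(-44582033/8833734) = 617416575017/630981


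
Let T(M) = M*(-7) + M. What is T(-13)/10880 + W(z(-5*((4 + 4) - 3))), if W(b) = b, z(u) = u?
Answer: -135961/5440 ≈ -24.993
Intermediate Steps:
T(M) = -6*M (T(M) = -7*M + M = -6*M)
T(-13)/10880 + W(z(-5*((4 + 4) - 3))) = -6*(-13)/10880 - 5*((4 + 4) - 3) = 78*(1/10880) - 5*(8 - 3) = 39/5440 - 5*5 = 39/5440 - 25 = -135961/5440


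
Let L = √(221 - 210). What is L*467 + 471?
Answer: 471 + 467*√11 ≈ 2019.9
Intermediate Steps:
L = √11 ≈ 3.3166
L*467 + 471 = √11*467 + 471 = 467*√11 + 471 = 471 + 467*√11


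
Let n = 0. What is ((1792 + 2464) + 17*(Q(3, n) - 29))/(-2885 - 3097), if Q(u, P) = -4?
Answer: -3695/5982 ≈ -0.61769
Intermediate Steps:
((1792 + 2464) + 17*(Q(3, n) - 29))/(-2885 - 3097) = ((1792 + 2464) + 17*(-4 - 29))/(-2885 - 3097) = (4256 + 17*(-33))/(-5982) = (4256 - 561)*(-1/5982) = 3695*(-1/5982) = -3695/5982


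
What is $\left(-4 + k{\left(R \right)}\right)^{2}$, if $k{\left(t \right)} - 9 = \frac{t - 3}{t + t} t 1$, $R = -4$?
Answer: $\frac{9}{4} \approx 2.25$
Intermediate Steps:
$k{\left(t \right)} = \frac{15}{2} + \frac{t}{2}$ ($k{\left(t \right)} = 9 + \frac{t - 3}{t + t} t 1 = 9 + \frac{-3 + t}{2 t} t 1 = 9 + \left(- \frac{3}{2} + \frac{t}{2}\right) 1 = 9 + \left(- \frac{3}{2} + \frac{t}{2}\right) = \frac{15}{2} + \frac{t}{2}$)
$\left(-4 + k{\left(R \right)}\right)^{2} = \left(-4 + \left(\frac{15}{2} + \frac{1}{2} \left(-4\right)\right)\right)^{2} = \left(-4 + \left(\frac{15}{2} - 2\right)\right)^{2} = \left(-4 + \frac{11}{2}\right)^{2} = \left(\frac{3}{2}\right)^{2} = \frac{9}{4}$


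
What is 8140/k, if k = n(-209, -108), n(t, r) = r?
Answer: -2035/27 ≈ -75.370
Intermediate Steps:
k = -108
8140/k = 8140/(-108) = 8140*(-1/108) = -2035/27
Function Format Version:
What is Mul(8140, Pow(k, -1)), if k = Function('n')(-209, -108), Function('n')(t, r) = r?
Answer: Rational(-2035, 27) ≈ -75.370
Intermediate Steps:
k = -108
Mul(8140, Pow(k, -1)) = Mul(8140, Pow(-108, -1)) = Mul(8140, Rational(-1, 108)) = Rational(-2035, 27)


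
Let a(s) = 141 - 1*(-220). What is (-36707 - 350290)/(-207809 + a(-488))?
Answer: 386997/207448 ≈ 1.8655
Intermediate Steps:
a(s) = 361 (a(s) = 141 + 220 = 361)
(-36707 - 350290)/(-207809 + a(-488)) = (-36707 - 350290)/(-207809 + 361) = -386997/(-207448) = -386997*(-1/207448) = 386997/207448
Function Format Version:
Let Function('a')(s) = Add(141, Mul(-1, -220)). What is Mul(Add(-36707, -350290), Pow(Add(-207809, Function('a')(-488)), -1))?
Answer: Rational(386997, 207448) ≈ 1.8655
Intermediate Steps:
Function('a')(s) = 361 (Function('a')(s) = Add(141, 220) = 361)
Mul(Add(-36707, -350290), Pow(Add(-207809, Function('a')(-488)), -1)) = Mul(Add(-36707, -350290), Pow(Add(-207809, 361), -1)) = Mul(-386997, Pow(-207448, -1)) = Mul(-386997, Rational(-1, 207448)) = Rational(386997, 207448)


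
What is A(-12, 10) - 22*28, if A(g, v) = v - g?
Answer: -594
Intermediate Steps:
A(-12, 10) - 22*28 = (10 - 1*(-12)) - 22*28 = (10 + 12) - 616 = 22 - 616 = -594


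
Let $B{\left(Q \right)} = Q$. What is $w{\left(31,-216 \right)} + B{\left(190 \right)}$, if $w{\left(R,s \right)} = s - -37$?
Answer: $11$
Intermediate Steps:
$w{\left(R,s \right)} = 37 + s$ ($w{\left(R,s \right)} = s + 37 = 37 + s$)
$w{\left(31,-216 \right)} + B{\left(190 \right)} = \left(37 - 216\right) + 190 = -179 + 190 = 11$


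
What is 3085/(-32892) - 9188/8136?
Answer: -13637969/11150388 ≈ -1.2231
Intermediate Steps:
3085/(-32892) - 9188/8136 = 3085*(-1/32892) - 9188*1/8136 = -3085/32892 - 2297/2034 = -13637969/11150388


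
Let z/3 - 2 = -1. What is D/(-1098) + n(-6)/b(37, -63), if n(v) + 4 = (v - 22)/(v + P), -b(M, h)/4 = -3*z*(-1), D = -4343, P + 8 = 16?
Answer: 2446/549 ≈ 4.4554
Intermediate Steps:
P = 8 (P = -8 + 16 = 8)
z = 3 (z = 6 + 3*(-1) = 6 - 3 = 3)
b(M, h) = -36 (b(M, h) = -4*(-3*3)*(-1) = -(-36)*(-1) = -4*9 = -36)
n(v) = -4 + (-22 + v)/(8 + v) (n(v) = -4 + (v - 22)/(v + 8) = -4 + (-22 + v)/(8 + v))
D/(-1098) + n(-6)/b(37, -63) = -4343/(-1098) + (3*(-18 - 1*(-6))/(8 - 6))/(-36) = -4343*(-1/1098) + (3*(-18 + 6)/2)*(-1/36) = 4343/1098 + (3*(½)*(-12))*(-1/36) = 4343/1098 - 18*(-1/36) = 4343/1098 + ½ = 2446/549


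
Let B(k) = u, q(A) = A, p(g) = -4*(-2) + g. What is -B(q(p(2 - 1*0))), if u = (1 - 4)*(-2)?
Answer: -6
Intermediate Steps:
p(g) = 8 + g
u = 6 (u = -3*(-2) = 6)
B(k) = 6
-B(q(p(2 - 1*0))) = -1*6 = -6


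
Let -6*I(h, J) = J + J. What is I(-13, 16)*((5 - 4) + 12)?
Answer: -208/3 ≈ -69.333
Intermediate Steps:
I(h, J) = -J/3 (I(h, J) = -(J + J)/6 = -J/3)
I(-13, 16)*((5 - 4) + 12) = (-⅓*16)*((5 - 4) + 12) = -16*(1 + 12)/3 = -16/3*13 = -208/3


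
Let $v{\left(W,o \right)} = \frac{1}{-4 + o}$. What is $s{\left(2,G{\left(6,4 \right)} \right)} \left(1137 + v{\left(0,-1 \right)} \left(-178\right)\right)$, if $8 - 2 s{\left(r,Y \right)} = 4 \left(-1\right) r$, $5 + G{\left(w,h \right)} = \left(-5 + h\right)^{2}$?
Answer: $\frac{46904}{5} \approx 9380.8$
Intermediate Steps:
$G{\left(w,h \right)} = -5 + \left(-5 + h\right)^{2}$
$s{\left(r,Y \right)} = 4 + 2 r$ ($s{\left(r,Y \right)} = 4 - \frac{4 \left(-1\right) r}{2} = 4 - \frac{\left(-4\right) r}{2} = 4 + 2 r$)
$s{\left(2,G{\left(6,4 \right)} \right)} \left(1137 + v{\left(0,-1 \right)} \left(-178\right)\right) = \left(4 + 2 \cdot 2\right) \left(1137 + \frac{1}{-4 - 1} \left(-178\right)\right) = \left(4 + 4\right) \left(1137 + \frac{1}{-5} \left(-178\right)\right) = 8 \left(1137 - - \frac{178}{5}\right) = 8 \left(1137 + \frac{178}{5}\right) = 8 \cdot \frac{5863}{5} = \frac{46904}{5}$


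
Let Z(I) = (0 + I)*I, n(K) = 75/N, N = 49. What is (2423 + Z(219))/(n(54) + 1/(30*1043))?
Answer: 11035607520/335257 ≈ 32917.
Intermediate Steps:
n(K) = 75/49
Z(I) = I**2 (Z(I) = I*I = I**2)
(2423 + Z(219))/(n(54) + 1/(30*1043)) = (2423 + 219**2)/(75/49 + 1/(30*1043)) = (2423 + 47961)/(75/49 + 1/31290) = 50384/(75/49 + 1/31290) = 50384/(335257/219030) = 50384*(219030/335257) = 11035607520/335257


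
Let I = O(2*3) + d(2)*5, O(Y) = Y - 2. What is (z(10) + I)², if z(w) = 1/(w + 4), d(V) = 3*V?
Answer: 227529/196 ≈ 1160.9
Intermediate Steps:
O(Y) = -2 + Y
z(w) = 1/(4 + w)
I = 34 (I = (-2 + 2*3) + (3*2)*5 = (-2 + 6) + 6*5 = 4 + 30 = 34)
(z(10) + I)² = (1/(4 + 10) + 34)² = (1/14 + 34)² = (477/14)² = 227529/196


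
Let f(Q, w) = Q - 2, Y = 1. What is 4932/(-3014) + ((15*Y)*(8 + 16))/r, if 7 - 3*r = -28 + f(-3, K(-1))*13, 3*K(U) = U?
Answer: 504/55 ≈ 9.1636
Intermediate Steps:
K(U) = U/3
f(Q, w) = -2 + Q
r = 100/3 (r = 7/3 - (-28 + (-2 - 3)*13)/3 = 7/3 - (-28 - 5*13)/3 = 7/3 - (-28 - 65)/3 = 7/3 - ⅓*(-93) = 7/3 + 31 = 100/3 ≈ 33.333)
4932/(-3014) + ((15*Y)*(8 + 16))/r = 4932/(-3014) + ((15*1)*(8 + 16))/(100/3) = 4932*(-1/3014) + (15*24)*(3/100) = -18/11 + 360*(3/100) = -18/11 + 54/5 = 504/55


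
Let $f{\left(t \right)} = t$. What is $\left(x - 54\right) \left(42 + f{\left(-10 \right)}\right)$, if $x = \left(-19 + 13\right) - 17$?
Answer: $-2464$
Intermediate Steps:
$x = -23$ ($x = -6 - 17 = -23$)
$\left(x - 54\right) \left(42 + f{\left(-10 \right)}\right) = \left(-23 - 54\right) \left(42 - 10\right) = \left(-23 - 54\right) 32 = \left(-77\right) 32 = -2464$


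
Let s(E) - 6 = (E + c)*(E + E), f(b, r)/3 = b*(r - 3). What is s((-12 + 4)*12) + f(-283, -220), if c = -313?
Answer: 267861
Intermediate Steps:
f(b, r) = 3*b*(-3 + r) (f(b, r) = 3*(b*(r - 3)) = 3*(b*(-3 + r)) = 3*b*(-3 + r))
s(E) = 6 + 2*E*(-313 + E) (s(E) = 6 + (E - 313)*(E + E) = 6 + (-313 + E)*(2*E) = 6 + 2*E*(-313 + E))
s((-12 + 4)*12) + f(-283, -220) = (6 - 626*(-12 + 4)*12 + 2*((-12 + 4)*12)**2) + 3*(-283)*(-3 - 220) = (6 - (-5008)*12 + 2*(-8*12)**2) + 3*(-283)*(-223) = (6 - 626*(-96) + 2*(-96)**2) + 189327 = (6 + 60096 + 2*9216) + 189327 = (6 + 60096 + 18432) + 189327 = 78534 + 189327 = 267861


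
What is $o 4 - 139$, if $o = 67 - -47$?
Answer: $317$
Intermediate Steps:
$o = 114$ ($o = 67 + 47 = 114$)
$o 4 - 139 = 114 \cdot 4 - 139 = 456 - 139 = 317$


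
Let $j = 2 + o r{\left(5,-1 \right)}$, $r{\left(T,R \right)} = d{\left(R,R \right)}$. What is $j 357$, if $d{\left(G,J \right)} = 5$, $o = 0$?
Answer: $714$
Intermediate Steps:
$r{\left(T,R \right)} = 5$
$j = 2$ ($j = 2 + 0 \cdot 5 = 2 + 0 = 2$)
$j 357 = 2 \cdot 357 = 714$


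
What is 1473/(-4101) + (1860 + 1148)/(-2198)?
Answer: -2595577/1502333 ≈ -1.7277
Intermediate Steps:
1473/(-4101) + (1860 + 1148)/(-2198) = 1473*(-1/4101) + 3008*(-1/2198) = -491/1367 - 1504/1099 = -2595577/1502333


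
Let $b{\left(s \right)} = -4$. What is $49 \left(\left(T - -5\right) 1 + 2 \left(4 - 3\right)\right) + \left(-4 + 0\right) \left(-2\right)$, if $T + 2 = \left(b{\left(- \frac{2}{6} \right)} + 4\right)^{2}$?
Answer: $253$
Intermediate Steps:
$T = -2$ ($T = -2 + \left(-4 + 4\right)^{2} = -2 + 0^{2} = -2 + 0 = -2$)
$49 \left(\left(T - -5\right) 1 + 2 \left(4 - 3\right)\right) + \left(-4 + 0\right) \left(-2\right) = 49 \left(\left(-2 - -5\right) 1 + 2 \left(4 - 3\right)\right) + \left(-4 + 0\right) \left(-2\right) = 49 \left(\left(-2 + 5\right) 1 + 2 \cdot 1\right) - -8 = 49 \left(3 \cdot 1 + 2\right) + 8 = 49 \left(3 + 2\right) + 8 = 49 \cdot 5 + 8 = 245 + 8 = 253$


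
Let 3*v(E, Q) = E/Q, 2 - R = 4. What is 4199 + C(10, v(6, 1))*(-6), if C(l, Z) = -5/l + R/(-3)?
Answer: 4198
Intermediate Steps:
R = -2 (R = 2 - 1*4 = 2 - 4 = -2)
v(E, Q) = E/(3*Q) (v(E, Q) = (E/Q)/3 = E/(3*Q))
C(l, Z) = ⅔ - 5/l (C(l, Z) = -5/l - 2/(-3) = -5/l - 2*(-⅓) = -5/l + ⅔ = ⅔ - 5/l)
4199 + C(10, v(6, 1))*(-6) = 4199 + (⅔ - 5/10)*(-6) = 4199 + (⅔ - 5*⅒)*(-6) = 4199 + (⅔ - ½)*(-6) = 4199 + (⅙)*(-6) = 4199 - 1 = 4198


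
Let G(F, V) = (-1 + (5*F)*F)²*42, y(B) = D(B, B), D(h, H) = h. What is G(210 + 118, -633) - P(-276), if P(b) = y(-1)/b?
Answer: 3354224611703111/276 ≈ 1.2153e+13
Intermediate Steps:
y(B) = B
G(F, V) = 42*(-1 + 5*F²)² (G(F, V) = (-1 + 5*F²)²*42 = 42*(-1 + 5*F²)²)
P(b) = -1/b
G(210 + 118, -633) - P(-276) = 42*(-1 + 5*(210 + 118)²)² - (-1)/(-276) = 42*(-1 + 5*328²)² - (-1)*(-1)/276 = 42*(-1 + 5*107584)² - 1*1/276 = 42*(-1 + 537920)² - 1/276 = 42*537919² - 1/276 = 42*289356850561 - 1/276 = 12152987723562 - 1/276 = 3354224611703111/276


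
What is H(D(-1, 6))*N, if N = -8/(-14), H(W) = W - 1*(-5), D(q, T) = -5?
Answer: 0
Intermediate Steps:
H(W) = 5 + W (H(W) = W + 5 = 5 + W)
N = 4/7 (N = -8*(-1/14) = 4/7 ≈ 0.57143)
H(D(-1, 6))*N = (5 - 5)*(4/7) = 0*(4/7) = 0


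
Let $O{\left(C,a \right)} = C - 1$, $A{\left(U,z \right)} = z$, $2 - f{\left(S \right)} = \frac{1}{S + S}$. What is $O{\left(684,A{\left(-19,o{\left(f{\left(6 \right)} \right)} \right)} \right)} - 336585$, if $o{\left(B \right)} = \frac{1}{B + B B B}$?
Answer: $-335902$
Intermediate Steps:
$f{\left(S \right)} = 2 - \frac{1}{2 S}$ ($f{\left(S \right)} = 2 - \frac{1}{S + S} = 2 - \frac{1}{2 S}$)
$o{\left(B \right)} = \frac{1}{B + B^{3}}$ ($o{\left(B \right)} = \frac{1}{B + B^{2} B} = \frac{1}{B + B^{3}}$)
$O{\left(C,a \right)} = -1 + C$
$O{\left(684,A{\left(-19,o{\left(f{\left(6 \right)} \right)} \right)} \right)} - 336585 = \left(-1 + 684\right) - 336585 = 683 - 336585 = -335902$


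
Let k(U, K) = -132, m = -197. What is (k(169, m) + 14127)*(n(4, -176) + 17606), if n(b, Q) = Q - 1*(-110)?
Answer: 245472300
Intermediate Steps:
n(b, Q) = 110 + Q (n(b, Q) = Q + 110 = 110 + Q)
(k(169, m) + 14127)*(n(4, -176) + 17606) = (-132 + 14127)*((110 - 176) + 17606) = 13995*(-66 + 17606) = 13995*17540 = 245472300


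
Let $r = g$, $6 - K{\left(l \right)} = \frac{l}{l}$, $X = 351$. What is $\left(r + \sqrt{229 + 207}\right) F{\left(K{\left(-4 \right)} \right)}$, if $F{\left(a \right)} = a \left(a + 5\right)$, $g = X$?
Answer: $17550 + 100 \sqrt{109} \approx 18594.0$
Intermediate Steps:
$K{\left(l \right)} = 5$ ($K{\left(l \right)} = 6 - \frac{l}{l} = 6 - 1 = 5$)
$g = 351$
$r = 351$
$F{\left(a \right)} = a \left(5 + a\right)$
$\left(r + \sqrt{229 + 207}\right) F{\left(K{\left(-4 \right)} \right)} = \left(351 + \sqrt{229 + 207}\right) 5 \left(5 + 5\right) = \left(351 + \sqrt{436}\right) 5 \cdot 10 = \left(351 + 2 \sqrt{109}\right) 50 = 17550 + 100 \sqrt{109}$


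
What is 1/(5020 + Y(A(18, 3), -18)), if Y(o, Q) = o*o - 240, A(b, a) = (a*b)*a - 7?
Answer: 1/28805 ≈ 3.4716e-5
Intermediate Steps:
A(b, a) = -7 + b*a² (A(b, a) = b*a² - 7 = -7 + b*a²)
Y(o, Q) = -240 + o² (Y(o, Q) = o² - 240 = -240 + o²)
1/(5020 + Y(A(18, 3), -18)) = 1/(5020 + (-240 + (-7 + 18*3²)²)) = 1/(5020 + (-240 + (-7 + 18*9)²)) = 1/(5020 + (-240 + (-7 + 162)²)) = 1/(5020 + (-240 + 155²)) = 1/(5020 + (-240 + 24025)) = 1/(5020 + 23785) = 1/28805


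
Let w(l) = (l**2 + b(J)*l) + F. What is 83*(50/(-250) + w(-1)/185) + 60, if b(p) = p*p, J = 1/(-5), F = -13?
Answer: 175742/4625 ≈ 37.998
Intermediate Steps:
J = -1/5 ≈ -0.20000
b(p) = p**2
w(l) = -13 + l**2 + l/25 (w(l) = (l**2 + (-1/5)**2*l) - 13 = (l**2 + l/25) - 13 = -13 + l**2 + l/25)
83*(50/(-250) + w(-1)/185) + 60 = 83*(50/(-250) + (-13 + (-1)**2 + (1/25)*(-1))/185) + 60 = 83*(50*(-1/250) + (-13 + 1 - 1/25)*(1/185)) + 60 = 83*(-1/5 - 301/25*1/185) + 60 = 83*(-1/5 - 301/4625) + 60 = 83*(-1226/4625) + 60 = -101758/4625 + 60 = 175742/4625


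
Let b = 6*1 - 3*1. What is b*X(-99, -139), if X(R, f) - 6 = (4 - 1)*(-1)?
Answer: 9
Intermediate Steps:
X(R, f) = 3 (X(R, f) = 6 + (4 - 1)*(-1) = 6 + 3*(-1) = 6 - 3 = 3)
b = 3 (b = 6 - 3 = 3)
b*X(-99, -139) = 3*3 = 9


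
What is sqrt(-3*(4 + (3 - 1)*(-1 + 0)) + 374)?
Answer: 4*sqrt(23) ≈ 19.183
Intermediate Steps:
sqrt(-3*(4 + (3 - 1)*(-1 + 0)) + 374) = sqrt(-3*(4 + 2*(-1)) + 374) = sqrt(-3*(4 - 2) + 374) = sqrt(-3*2 + 374) = sqrt(-6 + 374) = sqrt(368) = 4*sqrt(23)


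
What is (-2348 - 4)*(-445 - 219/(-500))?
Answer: 130701228/125 ≈ 1.0456e+6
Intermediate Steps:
(-2348 - 4)*(-445 - 219/(-500)) = -2352*(-445 - 219*(-1/500)) = -2352*(-445 + 219/500) = -2352*(-222281/500) = 130701228/125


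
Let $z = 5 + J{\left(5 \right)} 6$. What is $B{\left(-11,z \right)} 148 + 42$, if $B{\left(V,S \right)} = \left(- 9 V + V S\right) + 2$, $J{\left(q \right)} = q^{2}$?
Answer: $-237350$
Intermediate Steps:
$z = 155$ ($z = 5 + 5^{2} \cdot 6 = 5 + 25 \cdot 6 = 5 + 150 = 155$)
$B{\left(V,S \right)} = 2 - 9 V + S V$ ($B{\left(V,S \right)} = \left(- 9 V + S V\right) + 2 = 2 - 9 V + S V$)
$B{\left(-11,z \right)} 148 + 42 = \left(2 - -99 + 155 \left(-11\right)\right) 148 + 42 = \left(2 + 99 - 1705\right) 148 + 42 = \left(-1604\right) 148 + 42 = -237392 + 42 = -237350$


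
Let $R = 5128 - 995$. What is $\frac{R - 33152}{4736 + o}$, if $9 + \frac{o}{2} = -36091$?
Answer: $\frac{9673}{22488} \approx 0.43014$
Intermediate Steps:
$o = -72200$ ($o = -18 + 2 \left(-36091\right) = -18 - 72182 = -72200$)
$R = 4133$
$\frac{R - 33152}{4736 + o} = \frac{4133 - 33152}{4736 - 72200} = - \frac{29019}{-67464} = \left(-29019\right) \left(- \frac{1}{67464}\right) = \frac{9673}{22488}$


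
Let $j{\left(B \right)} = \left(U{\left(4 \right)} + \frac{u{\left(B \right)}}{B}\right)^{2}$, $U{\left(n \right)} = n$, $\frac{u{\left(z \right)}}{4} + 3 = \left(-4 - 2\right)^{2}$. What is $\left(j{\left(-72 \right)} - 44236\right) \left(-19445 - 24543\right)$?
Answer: $\frac{17510820019}{9} \approx 1.9456 \cdot 10^{9}$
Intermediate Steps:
$u{\left(z \right)} = 132$ ($u{\left(z \right)} = -12 + 4 \left(-4 - 2\right)^{2} = -12 + 4 \left(-6\right)^{2} = -12 + 4 \cdot 36 = -12 + 144 = 132$)
$j{\left(B \right)} = \left(4 + \frac{132}{B}\right)^{2}$
$\left(j{\left(-72 \right)} - 44236\right) \left(-19445 - 24543\right) = \left(\frac{16 \left(33 - 72\right)^{2}}{5184} - 44236\right) \left(-19445 - 24543\right) = \left(16 \cdot \frac{1}{5184} \left(-39\right)^{2} - 44236\right) \left(-43988\right) = \left(16 \cdot \frac{1}{5184} \cdot 1521 - 44236\right) \left(-43988\right) = \left(\frac{169}{36} - 44236\right) \left(-43988\right) = \left(- \frac{1592327}{36}\right) \left(-43988\right) = \frac{17510820019}{9}$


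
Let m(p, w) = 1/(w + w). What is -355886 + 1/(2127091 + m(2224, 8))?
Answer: -12112030877886/34033457 ≈ -3.5589e+5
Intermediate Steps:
m(p, w) = 1/(2*w)
-355886 + 1/(2127091 + m(2224, 8)) = -355886 + 1/(2127091 + (½)/8) = -355886 + 1/(2127091 + (½)*(⅛)) = -355886 + 1/(2127091 + 1/16) = -355886 + 1/(34033457/16) = -355886 + 16/34033457 = -12112030877886/34033457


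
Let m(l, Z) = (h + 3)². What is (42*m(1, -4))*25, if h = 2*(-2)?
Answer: 1050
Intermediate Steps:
h = -4
m(l, Z) = 1 (m(l, Z) = (-4 + 3)² = (-1)² = 1)
(42*m(1, -4))*25 = (42*1)*25 = 42*25 = 1050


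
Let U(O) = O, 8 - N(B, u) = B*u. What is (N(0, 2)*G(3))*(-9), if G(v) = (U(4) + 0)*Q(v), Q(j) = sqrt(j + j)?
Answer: -288*sqrt(6) ≈ -705.45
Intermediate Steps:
N(B, u) = 8 - B*u
Q(j) = sqrt(2)*sqrt(j) (Q(j) = sqrt(2*j) = sqrt(2)*sqrt(j))
G(v) = 4*sqrt(2)*sqrt(v) (G(v) = (4 + 0)*(sqrt(2)*sqrt(v)) = 4*(sqrt(2)*sqrt(v)) = 4*sqrt(2)*sqrt(v))
(N(0, 2)*G(3))*(-9) = ((8 - 1*0*2)*(4*sqrt(2)*sqrt(3)))*(-9) = ((8 + 0)*(4*sqrt(6)))*(-9) = (8*(4*sqrt(6)))*(-9) = (32*sqrt(6))*(-9) = -288*sqrt(6)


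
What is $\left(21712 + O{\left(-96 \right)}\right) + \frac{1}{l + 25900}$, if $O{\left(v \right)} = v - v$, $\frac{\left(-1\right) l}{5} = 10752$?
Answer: $\frac{604896319}{27860} \approx 21712.0$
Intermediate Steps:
$l = -53760$ ($l = \left(-5\right) 10752 = -53760$)
$O{\left(v \right)} = 0$
$\left(21712 + O{\left(-96 \right)}\right) + \frac{1}{l + 25900} = \left(21712 + 0\right) + \frac{1}{-53760 + 25900} = 21712 + \frac{1}{-27860} = 21712 - \frac{1}{27860} = \frac{604896319}{27860}$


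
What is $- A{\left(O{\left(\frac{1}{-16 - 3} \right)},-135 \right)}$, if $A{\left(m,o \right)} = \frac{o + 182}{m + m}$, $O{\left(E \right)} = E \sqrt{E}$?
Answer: $- \frac{893 i \sqrt{19}}{2} \approx - 1946.2 i$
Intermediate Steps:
$O{\left(E \right)} = E^{\frac{3}{2}}$
$A{\left(m,o \right)} = \frac{182 + o}{2 m}$
$- A{\left(O{\left(\frac{1}{-16 - 3} \right)},-135 \right)} = - \frac{182 - 135}{2 \left(\frac{1}{-16 - 3}\right)^{\frac{3}{2}}} = - \frac{47}{2 \left(\frac{1}{-19}\right)^{\frac{3}{2}}} = - \frac{47}{2 \left(- \frac{1}{19}\right)^{\frac{3}{2}}} = - \frac{47}{2 \left(- \frac{i \sqrt{19}}{361}\right)} = - \frac{19 i \sqrt{19} \cdot 47}{2} = - \frac{893 i \sqrt{19}}{2}$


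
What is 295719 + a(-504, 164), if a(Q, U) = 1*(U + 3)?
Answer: 295886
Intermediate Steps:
a(Q, U) = 3 + U (a(Q, U) = 1*(3 + U) = 3 + U)
295719 + a(-504, 164) = 295719 + (3 + 164) = 295719 + 167 = 295886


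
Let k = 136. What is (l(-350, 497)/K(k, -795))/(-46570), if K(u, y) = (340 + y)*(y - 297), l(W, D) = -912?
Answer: 38/964115425 ≈ 3.9414e-8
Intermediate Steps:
K(u, y) = (-297 + y)*(340 + y) (K(u, y) = (340 + y)*(-297 + y) = (-297 + y)*(340 + y))
(l(-350, 497)/K(k, -795))/(-46570) = -912/(-100980 + (-795)² + 43*(-795))/(-46570) = -912/(-100980 + 632025 - 34185)*(-1/46570) = -912/496860*(-1/46570) = -912*1/496860*(-1/46570) = -76/41405*(-1/46570) = 38/964115425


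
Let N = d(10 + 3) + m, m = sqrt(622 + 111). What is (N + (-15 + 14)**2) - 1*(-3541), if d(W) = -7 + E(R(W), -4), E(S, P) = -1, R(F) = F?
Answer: 3534 + sqrt(733) ≈ 3561.1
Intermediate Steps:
d(W) = -8 (d(W) = -7 - 1 = -8)
m = sqrt(733) ≈ 27.074
N = -8 + sqrt(733) ≈ 19.074
(N + (-15 + 14)**2) - 1*(-3541) = ((-8 + sqrt(733)) + (-15 + 14)**2) - 1*(-3541) = ((-8 + sqrt(733)) + (-1)**2) + 3541 = ((-8 + sqrt(733)) + 1) + 3541 = (-7 + sqrt(733)) + 3541 = 3534 + sqrt(733)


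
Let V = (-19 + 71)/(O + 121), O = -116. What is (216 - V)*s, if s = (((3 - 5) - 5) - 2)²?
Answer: 83268/5 ≈ 16654.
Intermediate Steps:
V = 52/5 (V = (-19 + 71)/(-116 + 121) = 52/5 ≈ 10.400)
s = 81 (s = ((-2 - 5) - 2)² = (-7 - 2)² = (-9)² = 81)
(216 - V)*s = (216 - 1*52/5)*81 = (216 - 52/5)*81 = (1028/5)*81 = 83268/5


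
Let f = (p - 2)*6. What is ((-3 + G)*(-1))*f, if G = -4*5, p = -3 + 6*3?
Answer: 1794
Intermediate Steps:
p = 15 (p = -3 + 18 = 15)
G = -20
f = 78 (f = (15 - 2)*6 = 13*6 = 78)
((-3 + G)*(-1))*f = ((-3 - 20)*(-1))*78 = -23*(-1)*78 = 23*78 = 1794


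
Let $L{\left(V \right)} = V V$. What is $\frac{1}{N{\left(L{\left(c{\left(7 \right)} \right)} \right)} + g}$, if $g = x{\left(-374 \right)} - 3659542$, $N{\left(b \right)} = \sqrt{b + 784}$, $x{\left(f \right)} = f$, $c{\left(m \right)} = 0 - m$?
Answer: $- \frac{3659916}{13394985126223} - \frac{7 \sqrt{17}}{13394985126223} \approx -2.7323 \cdot 10^{-7}$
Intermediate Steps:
$c{\left(m \right)} = - m$
$L{\left(V \right)} = V^{2}$
$N{\left(b \right)} = \sqrt{784 + b}$
$g = -3659916$ ($g = -374 - 3659542 = -3659916$)
$\frac{1}{N{\left(L{\left(c{\left(7 \right)} \right)} \right)} + g} = \frac{1}{\sqrt{784 + \left(\left(-1\right) 7\right)^{2}} - 3659916} = \frac{1}{\sqrt{784 + \left(-7\right)^{2}} - 3659916} = \frac{1}{\sqrt{784 + 49} - 3659916} = \frac{1}{\sqrt{833} - 3659916} = \frac{1}{7 \sqrt{17} - 3659916} = \frac{1}{-3659916 + 7 \sqrt{17}}$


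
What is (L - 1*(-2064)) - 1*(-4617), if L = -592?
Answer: 6089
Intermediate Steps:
(L - 1*(-2064)) - 1*(-4617) = (-592 - 1*(-2064)) - 1*(-4617) = (-592 + 2064) + 4617 = 1472 + 4617 = 6089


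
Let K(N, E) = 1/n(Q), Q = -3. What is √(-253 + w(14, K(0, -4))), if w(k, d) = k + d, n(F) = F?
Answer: I*√2154/3 ≈ 15.47*I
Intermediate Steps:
K(N, E) = -⅓ (K(N, E) = 1/(-3) = -⅓)
w(k, d) = d + k
√(-253 + w(14, K(0, -4))) = √(-253 + (-⅓ + 14)) = √(-253 + 41/3) = √(-718/3) = I*√2154/3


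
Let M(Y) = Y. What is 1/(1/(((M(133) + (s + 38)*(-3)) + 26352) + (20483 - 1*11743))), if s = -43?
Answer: 35240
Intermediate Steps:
1/(1/(((M(133) + (s + 38)*(-3)) + 26352) + (20483 - 1*11743))) = 1/(1/(((133 + (-43 + 38)*(-3)) + 26352) + (20483 - 1*11743))) = 1/(1/(((133 - 5*(-3)) + 26352) + (20483 - 11743))) = 1/(1/(((133 + 15) + 26352) + 8740)) = 1/(1/((148 + 26352) + 8740)) = 1/(1/(26500 + 8740)) = 1/(1/35240) = 35240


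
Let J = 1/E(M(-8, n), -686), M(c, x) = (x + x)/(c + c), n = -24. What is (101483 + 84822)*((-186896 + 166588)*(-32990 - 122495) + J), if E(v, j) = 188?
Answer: 110595641615075505/188 ≈ 5.8827e+14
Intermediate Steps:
M(c, x) = x/c (M(c, x) = (2*x)/((2*c)) = (2*x)*(1/(2*c)) = x/c)
J = 1/188 ≈ 0.0053191
(101483 + 84822)*((-186896 + 166588)*(-32990 - 122495) + J) = (101483 + 84822)*((-186896 + 166588)*(-32990 - 122495) + 1/188) = 186305*(-20308*(-155485) + 1/188) = 186305*(3157589380 + 1/188) = 186305*(593626803441/188) = 110595641615075505/188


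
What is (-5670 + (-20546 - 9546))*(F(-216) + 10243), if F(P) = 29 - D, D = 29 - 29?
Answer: -367347264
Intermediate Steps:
D = 0
F(P) = 29 (F(P) = 29 - 1*0 = 29 + 0 = 29)
(-5670 + (-20546 - 9546))*(F(-216) + 10243) = (-5670 + (-20546 - 9546))*(29 + 10243) = (-5670 - 30092)*10272 = -35762*10272 = -367347264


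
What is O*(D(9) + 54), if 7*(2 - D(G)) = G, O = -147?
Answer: -8043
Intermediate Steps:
D(G) = 2 - G/7
O*(D(9) + 54) = -147*((2 - 1/7*9) + 54) = -147*((2 - 9/7) + 54) = -147*(5/7 + 54) = -147*383/7 = -8043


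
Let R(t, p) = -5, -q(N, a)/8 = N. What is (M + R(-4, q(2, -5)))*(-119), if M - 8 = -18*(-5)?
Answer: -11067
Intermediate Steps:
q(N, a) = -8*N
M = 98 (M = 8 - 18*(-5) = 8 + 90 = 98)
(M + R(-4, q(2, -5)))*(-119) = (98 - 5)*(-119) = 93*(-119) = -11067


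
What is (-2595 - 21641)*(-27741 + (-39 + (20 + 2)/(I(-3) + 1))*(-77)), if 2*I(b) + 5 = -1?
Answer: 579022276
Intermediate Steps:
I(b) = -3 (I(b) = -5/2 + (1/2)*(-1) = -5/2 - 1/2 = -3)
(-2595 - 21641)*(-27741 + (-39 + (20 + 2)/(I(-3) + 1))*(-77)) = (-2595 - 21641)*(-27741 + (-39 + (20 + 2)/(-3 + 1))*(-77)) = -24236*(-27741 + (-39 + 22/(-2))*(-77)) = -24236*(-27741 + (-39 + 22*(-1/2))*(-77)) = -24236*(-27741 + (-39 - 11)*(-77)) = -24236*(-27741 - 50*(-77)) = -24236*(-27741 + 3850) = -24236*(-23891) = 579022276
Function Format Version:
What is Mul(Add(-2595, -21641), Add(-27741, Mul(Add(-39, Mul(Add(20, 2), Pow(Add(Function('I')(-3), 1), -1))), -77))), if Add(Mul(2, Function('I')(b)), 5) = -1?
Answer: 579022276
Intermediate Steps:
Function('I')(b) = -3 (Function('I')(b) = Add(Rational(-5, 2), Mul(Rational(1, 2), -1)) = Add(Rational(-5, 2), Rational(-1, 2)) = -3)
Mul(Add(-2595, -21641), Add(-27741, Mul(Add(-39, Mul(Add(20, 2), Pow(Add(Function('I')(-3), 1), -1))), -77))) = Mul(Add(-2595, -21641), Add(-27741, Mul(Add(-39, Mul(Add(20, 2), Pow(Add(-3, 1), -1))), -77))) = Mul(-24236, Add(-27741, Mul(Add(-39, Mul(22, Pow(-2, -1))), -77))) = Mul(-24236, Add(-27741, Mul(Add(-39, Mul(22, Rational(-1, 2))), -77))) = Mul(-24236, Add(-27741, Mul(Add(-39, -11), -77))) = Mul(-24236, Add(-27741, Mul(-50, -77))) = Mul(-24236, Add(-27741, 3850)) = Mul(-24236, -23891) = 579022276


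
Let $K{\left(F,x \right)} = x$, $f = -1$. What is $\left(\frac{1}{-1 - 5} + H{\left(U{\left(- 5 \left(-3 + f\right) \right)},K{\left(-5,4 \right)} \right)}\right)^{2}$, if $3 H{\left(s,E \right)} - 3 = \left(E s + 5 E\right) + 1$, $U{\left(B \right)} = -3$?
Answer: $\frac{529}{36} \approx 14.694$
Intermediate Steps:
$H{\left(s,E \right)} = \frac{4}{3} + \frac{5 E}{3} + \frac{E s}{3}$ ($H{\left(s,E \right)} = 1 + \frac{\left(E s + 5 E\right) + 1}{3} = 1 + \frac{\left(5 E + E s\right) + 1}{3} = 1 + \frac{1 + 5 E + E s}{3} = 1 + \left(\frac{1}{3} + \frac{5 E}{3} + \frac{E s}{3}\right) = \frac{4}{3} + \frac{5 E}{3} + \frac{E s}{3}$)
$\left(\frac{1}{-1 - 5} + H{\left(U{\left(- 5 \left(-3 + f\right) \right)},K{\left(-5,4 \right)} \right)}\right)^{2} = \left(\frac{1}{-1 - 5} + \left(\frac{4}{3} + \frac{5}{3} \cdot 4 + \frac{1}{3} \cdot 4 \left(-3\right)\right)\right)^{2} = \left(\frac{1}{-6} + \left(\frac{4}{3} + \frac{20}{3} - 4\right)\right)^{2} = \left(- \frac{1}{6} + 4\right)^{2} = \left(\frac{23}{6}\right)^{2} = \frac{529}{36}$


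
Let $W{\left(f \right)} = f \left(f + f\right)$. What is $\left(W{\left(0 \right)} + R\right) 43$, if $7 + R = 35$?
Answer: $1204$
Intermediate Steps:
$R = 28$ ($R = -7 + 35 = 28$)
$W{\left(f \right)} = 2 f^{2}$ ($W{\left(f \right)} = f 2 f = 2 f^{2}$)
$\left(W{\left(0 \right)} + R\right) 43 = \left(2 \cdot 0^{2} + 28\right) 43 = \left(2 \cdot 0 + 28\right) 43 = \left(0 + 28\right) 43 = 28 \cdot 43 = 1204$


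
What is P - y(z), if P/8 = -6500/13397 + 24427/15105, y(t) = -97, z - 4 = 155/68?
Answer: 21461611597/202361685 ≈ 106.06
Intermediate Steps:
z = 427/68 (z = 4 + 155/68 = 427/68 ≈ 6.2794)
P = 1832528152/202361685 (P = 8*(-6500/13397 + 24427/15105) = 8*(229066019/202361685) = 1832528152/202361685 ≈ 9.0557)
P - y(z) = 1832528152/202361685 - 1*(-97) = 1832528152/202361685 + 97 = 21461611597/202361685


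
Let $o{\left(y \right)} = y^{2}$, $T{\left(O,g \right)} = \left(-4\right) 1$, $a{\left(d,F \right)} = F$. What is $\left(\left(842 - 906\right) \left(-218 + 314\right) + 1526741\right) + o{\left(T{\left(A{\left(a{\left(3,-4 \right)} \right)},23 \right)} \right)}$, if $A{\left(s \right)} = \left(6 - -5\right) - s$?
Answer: $1520613$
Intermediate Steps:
$A{\left(s \right)} = 11 - s$ ($A{\left(s \right)} = \left(6 + 5\right) - s = 11 - s$)
$T{\left(O,g \right)} = -4$
$\left(\left(842 - 906\right) \left(-218 + 314\right) + 1526741\right) + o{\left(T{\left(A{\left(a{\left(3,-4 \right)} \right)},23 \right)} \right)} = \left(\left(842 - 906\right) \left(-218 + 314\right) + 1526741\right) + \left(-4\right)^{2} = \left(\left(-64\right) 96 + 1526741\right) + 16 = \left(-6144 + 1526741\right) + 16 = 1520597 + 16 = 1520613$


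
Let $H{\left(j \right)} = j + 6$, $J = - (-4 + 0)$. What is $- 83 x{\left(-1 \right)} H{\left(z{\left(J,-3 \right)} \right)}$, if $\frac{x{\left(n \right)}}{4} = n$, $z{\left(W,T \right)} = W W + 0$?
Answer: $7304$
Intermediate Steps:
$J = 4$ ($J = \left(-1\right) \left(-4\right) = 4$)
$z{\left(W,T \right)} = W^{2}$ ($z{\left(W,T \right)} = W^{2} + 0 = W^{2}$)
$x{\left(n \right)} = 4 n$
$H{\left(j \right)} = 6 + j$
$- 83 x{\left(-1 \right)} H{\left(z{\left(J,-3 \right)} \right)} = - 83 \cdot 4 \left(-1\right) \left(6 + 4^{2}\right) = \left(-83\right) \left(-4\right) \left(6 + 16\right) = 332 \cdot 22 = 7304$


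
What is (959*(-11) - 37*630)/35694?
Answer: -33859/35694 ≈ -0.94859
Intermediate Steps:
(959*(-11) - 37*630)/35694 = (-10549 - 1*23310)*(1/35694) = (-10549 - 23310)*(1/35694) = -33859*1/35694 = -33859/35694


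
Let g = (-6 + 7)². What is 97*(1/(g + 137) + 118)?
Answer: 1579645/138 ≈ 11447.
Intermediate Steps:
g = 1 (g = 1² = 1)
97*(1/(g + 137) + 118) = 97*(1/(1 + 137) + 118) = 97*(1/138 + 118) = 97*(16285/138) = 1579645/138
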